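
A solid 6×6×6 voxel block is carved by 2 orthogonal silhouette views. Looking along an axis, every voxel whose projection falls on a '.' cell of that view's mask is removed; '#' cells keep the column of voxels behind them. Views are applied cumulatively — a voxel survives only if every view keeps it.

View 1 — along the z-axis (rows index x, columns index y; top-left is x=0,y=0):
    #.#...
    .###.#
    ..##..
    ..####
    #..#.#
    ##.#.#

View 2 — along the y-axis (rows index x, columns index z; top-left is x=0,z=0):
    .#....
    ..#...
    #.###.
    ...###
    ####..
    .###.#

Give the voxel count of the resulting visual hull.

voxel count = 54

before carving: 216 voxels (6×6×6)
  1. axis=2 (XY plane), |mask|=19  ⇒  voxels=114
  2. axis=1 (XZ plane), |mask|=17  ⇒  voxels=54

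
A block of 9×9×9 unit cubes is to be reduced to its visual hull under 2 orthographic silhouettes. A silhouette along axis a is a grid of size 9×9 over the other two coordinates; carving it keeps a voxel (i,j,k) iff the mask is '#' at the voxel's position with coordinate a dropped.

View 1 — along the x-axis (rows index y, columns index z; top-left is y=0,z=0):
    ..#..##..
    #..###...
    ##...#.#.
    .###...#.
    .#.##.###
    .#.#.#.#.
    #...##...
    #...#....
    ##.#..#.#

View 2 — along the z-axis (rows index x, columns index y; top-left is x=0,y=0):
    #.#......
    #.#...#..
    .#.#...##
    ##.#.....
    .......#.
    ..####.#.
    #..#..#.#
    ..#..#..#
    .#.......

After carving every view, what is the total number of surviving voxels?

full grid |V| = 729
[1] x-view keeps 35 columns → grid now 315
[2] z-view keeps 26 columns → grid now 97

97 voxels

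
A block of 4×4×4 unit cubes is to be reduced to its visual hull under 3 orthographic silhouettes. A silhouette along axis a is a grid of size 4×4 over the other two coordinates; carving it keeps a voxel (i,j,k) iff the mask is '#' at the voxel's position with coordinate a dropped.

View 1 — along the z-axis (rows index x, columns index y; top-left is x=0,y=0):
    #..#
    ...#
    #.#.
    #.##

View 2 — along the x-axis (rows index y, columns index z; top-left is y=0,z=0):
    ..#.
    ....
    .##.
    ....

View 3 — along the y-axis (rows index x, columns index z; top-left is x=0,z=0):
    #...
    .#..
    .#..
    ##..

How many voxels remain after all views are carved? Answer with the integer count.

full grid |V| = 64
carve view 1 (along z, XY-mask fill 8/16): 32 voxels remain
carve view 2 (along x, YZ-mask fill 3/16): 7 voxels remain
carve view 3 (along y, XZ-mask fill 5/16): 2 voxels remain

voxel count = 2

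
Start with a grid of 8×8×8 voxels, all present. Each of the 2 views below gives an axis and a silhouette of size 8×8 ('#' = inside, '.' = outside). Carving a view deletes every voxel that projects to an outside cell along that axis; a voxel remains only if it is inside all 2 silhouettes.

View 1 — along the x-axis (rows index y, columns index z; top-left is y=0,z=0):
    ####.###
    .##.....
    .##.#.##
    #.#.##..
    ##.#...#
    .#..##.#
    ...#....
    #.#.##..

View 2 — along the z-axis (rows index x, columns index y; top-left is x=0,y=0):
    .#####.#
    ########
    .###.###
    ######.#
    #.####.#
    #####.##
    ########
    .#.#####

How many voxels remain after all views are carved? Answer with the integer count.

remaining voxels: 209

initial block: 8^3 = 512
after view 1 [x-axis, 31 of 64 cells solid] → remaining = 248
after view 2 [z-axis, 54 of 64 cells solid] → remaining = 209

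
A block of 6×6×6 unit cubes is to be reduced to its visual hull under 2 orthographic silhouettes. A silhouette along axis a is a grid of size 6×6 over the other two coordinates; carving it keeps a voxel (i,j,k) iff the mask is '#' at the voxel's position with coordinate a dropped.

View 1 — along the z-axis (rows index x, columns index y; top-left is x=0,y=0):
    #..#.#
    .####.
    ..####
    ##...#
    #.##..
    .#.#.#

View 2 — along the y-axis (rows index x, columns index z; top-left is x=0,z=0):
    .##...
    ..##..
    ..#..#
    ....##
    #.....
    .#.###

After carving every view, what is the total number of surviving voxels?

|visual hull| = 43

before carving: 216 voxels (6×6×6)
carve view 1 (along z, XY-mask fill 20/36): 120 voxels remain
carve view 2 (along y, XZ-mask fill 13/36): 43 voxels remain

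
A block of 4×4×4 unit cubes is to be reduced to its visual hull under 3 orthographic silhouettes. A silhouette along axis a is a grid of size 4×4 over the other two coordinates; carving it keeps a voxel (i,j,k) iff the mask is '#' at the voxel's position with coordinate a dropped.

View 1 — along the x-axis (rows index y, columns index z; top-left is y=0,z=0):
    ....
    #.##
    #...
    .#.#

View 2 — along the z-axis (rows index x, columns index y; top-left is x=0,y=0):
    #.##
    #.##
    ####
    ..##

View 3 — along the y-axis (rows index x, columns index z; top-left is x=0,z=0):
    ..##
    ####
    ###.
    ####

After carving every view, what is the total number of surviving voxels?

voxel count = 11

before carving: 64 voxels (4×4×4)
after view 1 [x-axis, 6 of 16 cells solid] → remaining = 24
after view 2 [z-axis, 12 of 16 cells solid] → remaining = 15
after view 3 [y-axis, 13 of 16 cells solid] → remaining = 11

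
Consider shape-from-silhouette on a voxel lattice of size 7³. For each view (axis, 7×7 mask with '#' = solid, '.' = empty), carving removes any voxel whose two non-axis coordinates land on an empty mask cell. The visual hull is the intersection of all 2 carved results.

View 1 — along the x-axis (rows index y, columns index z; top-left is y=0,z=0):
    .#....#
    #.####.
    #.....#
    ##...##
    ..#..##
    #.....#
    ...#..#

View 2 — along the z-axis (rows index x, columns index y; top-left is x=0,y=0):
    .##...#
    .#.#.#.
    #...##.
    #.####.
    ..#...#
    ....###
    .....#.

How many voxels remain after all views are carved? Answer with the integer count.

before carving: 343 voxels (7×7×7)
step 1: project along x, AND mask (20/49) → |grid| = 140
step 2: project along z, AND mask (20/49) → |grid| = 53

voxel count = 53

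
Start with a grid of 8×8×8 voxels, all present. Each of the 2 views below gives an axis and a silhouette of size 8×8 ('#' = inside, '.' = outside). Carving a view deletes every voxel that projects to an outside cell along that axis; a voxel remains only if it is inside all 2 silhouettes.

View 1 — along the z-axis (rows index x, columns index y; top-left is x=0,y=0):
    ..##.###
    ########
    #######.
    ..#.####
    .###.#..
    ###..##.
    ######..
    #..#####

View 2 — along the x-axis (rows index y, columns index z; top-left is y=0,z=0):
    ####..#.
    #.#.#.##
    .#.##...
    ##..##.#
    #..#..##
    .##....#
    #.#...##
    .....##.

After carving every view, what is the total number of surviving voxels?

177 voxels

before carving: 512 voxels (8×8×8)
[1] z-view keeps 46 columns → grid now 368
[2] x-view keeps 31 columns → grid now 177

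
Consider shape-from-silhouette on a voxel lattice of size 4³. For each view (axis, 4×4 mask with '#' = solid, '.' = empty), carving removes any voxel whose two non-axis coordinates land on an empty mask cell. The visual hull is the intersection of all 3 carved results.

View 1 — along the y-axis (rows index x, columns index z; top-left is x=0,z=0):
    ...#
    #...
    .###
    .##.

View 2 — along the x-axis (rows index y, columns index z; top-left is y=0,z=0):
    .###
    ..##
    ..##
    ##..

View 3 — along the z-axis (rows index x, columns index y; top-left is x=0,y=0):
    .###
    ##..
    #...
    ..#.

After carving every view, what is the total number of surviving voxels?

remaining voxels: 6

before carving: 64 voxels (4×4×4)
carve view 1 (along y, XZ-mask fill 7/16): 28 voxels remain
carve view 2 (along x, YZ-mask fill 9/16): 17 voxels remain
carve view 3 (along z, XY-mask fill 7/16): 6 voxels remain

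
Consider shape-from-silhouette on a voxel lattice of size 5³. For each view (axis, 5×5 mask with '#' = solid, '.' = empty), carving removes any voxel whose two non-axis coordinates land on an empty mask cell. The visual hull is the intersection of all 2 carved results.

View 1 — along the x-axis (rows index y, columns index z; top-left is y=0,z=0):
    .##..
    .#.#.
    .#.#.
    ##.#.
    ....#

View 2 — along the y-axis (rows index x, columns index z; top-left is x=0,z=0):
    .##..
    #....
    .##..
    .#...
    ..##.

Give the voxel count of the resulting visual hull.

initial block: 5^3 = 125
V1 x: intersect with YZ mask (10 set) -- 50 left
V2 y: intersect with XZ mask (8 set) -- 19 left

voxel count = 19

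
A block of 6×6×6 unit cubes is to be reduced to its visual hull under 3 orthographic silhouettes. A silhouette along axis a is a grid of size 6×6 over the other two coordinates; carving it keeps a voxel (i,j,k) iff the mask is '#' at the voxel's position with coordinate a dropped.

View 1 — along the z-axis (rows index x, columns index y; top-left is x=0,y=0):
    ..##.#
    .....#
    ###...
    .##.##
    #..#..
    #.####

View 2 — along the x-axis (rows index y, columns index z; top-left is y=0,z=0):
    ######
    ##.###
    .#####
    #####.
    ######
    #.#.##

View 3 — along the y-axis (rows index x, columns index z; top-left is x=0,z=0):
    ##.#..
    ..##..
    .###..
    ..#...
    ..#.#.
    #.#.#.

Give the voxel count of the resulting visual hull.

|visual hull| = 36

start: 6×6×6 = 216 voxels
step 1: project along z, AND mask (18/36) → |grid| = 108
step 2: project along x, AND mask (31/36) → |grid| = 91
step 3: project along y, AND mask (14/36) → |grid| = 36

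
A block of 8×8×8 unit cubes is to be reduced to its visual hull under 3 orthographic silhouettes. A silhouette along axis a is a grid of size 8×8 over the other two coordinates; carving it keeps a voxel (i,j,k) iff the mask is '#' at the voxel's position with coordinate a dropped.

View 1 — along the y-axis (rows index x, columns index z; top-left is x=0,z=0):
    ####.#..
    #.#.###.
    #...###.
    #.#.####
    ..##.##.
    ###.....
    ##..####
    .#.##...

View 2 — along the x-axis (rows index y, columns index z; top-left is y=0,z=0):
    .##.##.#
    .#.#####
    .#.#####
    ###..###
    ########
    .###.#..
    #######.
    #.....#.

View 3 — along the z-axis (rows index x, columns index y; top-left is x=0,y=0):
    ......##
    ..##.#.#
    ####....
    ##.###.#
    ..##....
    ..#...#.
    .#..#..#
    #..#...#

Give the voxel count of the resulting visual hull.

full grid |V| = 512
step 1: project along y, AND mask (36/64) → |grid| = 288
step 2: project along x, AND mask (44/64) → |grid| = 199
step 3: project along z, AND mask (26/64) → |grid| = 77

77 voxels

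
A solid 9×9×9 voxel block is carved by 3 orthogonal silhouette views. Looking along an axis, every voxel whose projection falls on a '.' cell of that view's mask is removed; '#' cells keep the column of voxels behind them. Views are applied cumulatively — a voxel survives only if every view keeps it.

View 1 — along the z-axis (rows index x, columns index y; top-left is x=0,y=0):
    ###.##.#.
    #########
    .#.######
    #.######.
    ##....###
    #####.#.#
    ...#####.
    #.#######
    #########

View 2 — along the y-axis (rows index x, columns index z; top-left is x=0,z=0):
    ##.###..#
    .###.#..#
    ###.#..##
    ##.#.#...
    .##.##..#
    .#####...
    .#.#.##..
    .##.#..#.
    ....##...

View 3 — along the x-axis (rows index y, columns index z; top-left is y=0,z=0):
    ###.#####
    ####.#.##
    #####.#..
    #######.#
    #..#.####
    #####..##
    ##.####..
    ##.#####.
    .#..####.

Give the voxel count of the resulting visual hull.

211 voxels

full grid |V| = 729
  1. axis=2 (XY plane), |mask|=63  ⇒  voxels=567
  2. axis=1 (XZ plane), |mask|=41  ⇒  voxels=281
  3. axis=0 (YZ plane), |mask|=60  ⇒  voxels=211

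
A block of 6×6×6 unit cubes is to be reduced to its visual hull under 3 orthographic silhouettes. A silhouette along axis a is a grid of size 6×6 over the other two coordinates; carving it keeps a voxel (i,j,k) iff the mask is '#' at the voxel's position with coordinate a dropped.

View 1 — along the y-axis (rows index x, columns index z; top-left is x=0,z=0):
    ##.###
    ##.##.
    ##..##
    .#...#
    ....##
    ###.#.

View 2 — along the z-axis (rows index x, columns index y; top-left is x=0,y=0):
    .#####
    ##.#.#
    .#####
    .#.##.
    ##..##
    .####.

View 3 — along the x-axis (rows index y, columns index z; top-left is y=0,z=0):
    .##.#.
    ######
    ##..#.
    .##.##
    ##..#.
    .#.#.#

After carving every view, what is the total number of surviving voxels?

start: 6×6×6 = 216 voxels
step 1: project along y, AND mask (21/36) → |grid| = 126
step 2: project along z, AND mask (25/36) → |grid| = 91
step 3: project along x, AND mask (22/36) → |grid| = 65

65 voxels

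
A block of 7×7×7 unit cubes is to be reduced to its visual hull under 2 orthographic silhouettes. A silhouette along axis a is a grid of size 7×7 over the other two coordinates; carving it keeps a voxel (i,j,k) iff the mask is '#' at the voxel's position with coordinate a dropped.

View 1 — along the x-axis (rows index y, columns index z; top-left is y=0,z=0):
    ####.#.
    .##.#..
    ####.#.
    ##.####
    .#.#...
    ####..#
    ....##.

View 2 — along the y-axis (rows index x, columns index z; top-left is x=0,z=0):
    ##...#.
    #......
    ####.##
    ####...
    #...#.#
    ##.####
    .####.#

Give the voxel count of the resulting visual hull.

|visual hull| = 115

start: 7×7×7 = 343 voxels
carve view 1 (along x, YZ-mask fill 28/49): 196 voxels remain
carve view 2 (along y, XZ-mask fill 28/49): 115 voxels remain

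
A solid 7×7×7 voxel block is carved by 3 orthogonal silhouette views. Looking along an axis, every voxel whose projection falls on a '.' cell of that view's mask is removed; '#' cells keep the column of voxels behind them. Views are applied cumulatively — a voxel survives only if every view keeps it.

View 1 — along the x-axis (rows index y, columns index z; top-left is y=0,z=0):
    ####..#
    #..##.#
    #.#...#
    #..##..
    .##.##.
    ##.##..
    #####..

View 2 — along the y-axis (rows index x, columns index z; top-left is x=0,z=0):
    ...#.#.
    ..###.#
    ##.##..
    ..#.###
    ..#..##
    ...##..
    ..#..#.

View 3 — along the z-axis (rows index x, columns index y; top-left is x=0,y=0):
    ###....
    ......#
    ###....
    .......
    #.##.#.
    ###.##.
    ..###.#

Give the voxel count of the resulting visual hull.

voxel count = 26

full grid |V| = 343
after view 1 [x-axis, 28 of 49 cells solid] → remaining = 196
after view 2 [y-axis, 21 of 49 cells solid] → remaining = 79
after view 3 [z-axis, 20 of 49 cells solid] → remaining = 26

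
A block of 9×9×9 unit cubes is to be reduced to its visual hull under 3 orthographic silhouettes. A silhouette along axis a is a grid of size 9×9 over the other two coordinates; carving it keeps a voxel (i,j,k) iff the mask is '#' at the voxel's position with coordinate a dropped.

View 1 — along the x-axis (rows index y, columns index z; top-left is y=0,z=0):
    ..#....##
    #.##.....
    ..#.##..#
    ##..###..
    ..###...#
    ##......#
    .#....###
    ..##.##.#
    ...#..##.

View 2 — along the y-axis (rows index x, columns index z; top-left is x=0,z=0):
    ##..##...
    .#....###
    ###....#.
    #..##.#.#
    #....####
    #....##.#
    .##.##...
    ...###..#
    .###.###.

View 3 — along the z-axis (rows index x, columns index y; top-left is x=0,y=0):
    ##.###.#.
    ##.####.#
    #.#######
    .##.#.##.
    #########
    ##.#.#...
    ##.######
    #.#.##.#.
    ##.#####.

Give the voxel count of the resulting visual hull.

before carving: 729 voxels (9×9×9)
V1 x: intersect with YZ mask (34 set) -- 306 left
V2 y: intersect with XZ mask (40 set) -- 149 left
V3 z: intersect with XY mask (59 set) -- 111 left

111 voxels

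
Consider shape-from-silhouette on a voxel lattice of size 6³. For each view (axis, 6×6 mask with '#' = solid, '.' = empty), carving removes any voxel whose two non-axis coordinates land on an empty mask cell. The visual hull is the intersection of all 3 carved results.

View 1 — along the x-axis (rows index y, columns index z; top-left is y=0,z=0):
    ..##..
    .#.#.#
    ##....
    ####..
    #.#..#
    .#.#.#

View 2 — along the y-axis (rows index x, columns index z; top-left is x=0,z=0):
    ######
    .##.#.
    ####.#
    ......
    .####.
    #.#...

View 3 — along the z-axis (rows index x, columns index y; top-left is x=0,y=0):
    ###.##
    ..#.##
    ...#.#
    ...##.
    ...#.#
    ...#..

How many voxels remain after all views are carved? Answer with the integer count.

start: 6×6×6 = 216 voxels
after view 1 [x-axis, 17 of 36 cells solid] → remaining = 102
after view 2 [y-axis, 20 of 36 cells solid] → remaining = 58
after view 3 [z-axis, 15 of 36 cells solid] → remaining = 30

30 voxels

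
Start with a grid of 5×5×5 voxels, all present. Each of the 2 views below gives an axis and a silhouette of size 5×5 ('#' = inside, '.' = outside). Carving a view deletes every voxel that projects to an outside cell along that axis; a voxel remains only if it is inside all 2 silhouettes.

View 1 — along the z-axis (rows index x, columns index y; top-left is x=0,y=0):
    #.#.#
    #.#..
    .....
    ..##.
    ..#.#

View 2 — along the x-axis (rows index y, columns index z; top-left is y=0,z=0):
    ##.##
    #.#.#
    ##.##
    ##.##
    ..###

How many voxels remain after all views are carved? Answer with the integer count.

initial block: 5^3 = 125
V1 z: intersect with XY mask (9 set) -- 45 left
V2 x: intersect with YZ mask (18 set) -- 34 left

voxel count = 34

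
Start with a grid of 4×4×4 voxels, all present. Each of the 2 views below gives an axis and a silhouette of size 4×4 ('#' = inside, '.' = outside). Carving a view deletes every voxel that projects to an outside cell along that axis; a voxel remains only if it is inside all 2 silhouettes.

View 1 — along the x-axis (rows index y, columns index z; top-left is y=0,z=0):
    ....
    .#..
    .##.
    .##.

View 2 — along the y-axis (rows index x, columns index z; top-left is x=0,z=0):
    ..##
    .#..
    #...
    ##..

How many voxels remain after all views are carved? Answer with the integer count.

8 voxels

initial block: 4^3 = 64
after view 1 [x-axis, 5 of 16 cells solid] → remaining = 20
after view 2 [y-axis, 6 of 16 cells solid] → remaining = 8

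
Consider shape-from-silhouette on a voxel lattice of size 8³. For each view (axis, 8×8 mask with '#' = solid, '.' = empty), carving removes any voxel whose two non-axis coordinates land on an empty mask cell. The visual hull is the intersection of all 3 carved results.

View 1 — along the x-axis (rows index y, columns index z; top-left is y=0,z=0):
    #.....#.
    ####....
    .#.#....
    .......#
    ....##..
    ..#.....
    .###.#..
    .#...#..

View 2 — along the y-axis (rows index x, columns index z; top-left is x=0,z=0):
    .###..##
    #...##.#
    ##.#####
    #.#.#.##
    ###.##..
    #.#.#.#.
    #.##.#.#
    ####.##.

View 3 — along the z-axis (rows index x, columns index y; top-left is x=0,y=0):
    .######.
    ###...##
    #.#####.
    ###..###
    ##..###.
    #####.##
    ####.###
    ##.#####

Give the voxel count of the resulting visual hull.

full grid |V| = 512
after view 1 [x-axis, 18 of 64 cells solid] → remaining = 144
after view 2 [y-axis, 41 of 64 cells solid] → remaining = 90
after view 3 [z-axis, 49 of 64 cells solid] → remaining = 71

remaining voxels: 71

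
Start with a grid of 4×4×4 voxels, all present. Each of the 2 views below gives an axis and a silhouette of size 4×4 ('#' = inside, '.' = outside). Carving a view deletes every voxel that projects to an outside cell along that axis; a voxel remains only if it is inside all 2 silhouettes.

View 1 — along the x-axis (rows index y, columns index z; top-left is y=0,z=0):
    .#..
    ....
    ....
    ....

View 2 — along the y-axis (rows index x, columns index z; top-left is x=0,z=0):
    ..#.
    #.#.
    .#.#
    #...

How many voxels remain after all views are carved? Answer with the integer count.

1 voxels

before carving: 64 voxels (4×4×4)
carve view 1 (along x, YZ-mask fill 1/16): 4 voxels remain
carve view 2 (along y, XZ-mask fill 6/16): 1 voxels remain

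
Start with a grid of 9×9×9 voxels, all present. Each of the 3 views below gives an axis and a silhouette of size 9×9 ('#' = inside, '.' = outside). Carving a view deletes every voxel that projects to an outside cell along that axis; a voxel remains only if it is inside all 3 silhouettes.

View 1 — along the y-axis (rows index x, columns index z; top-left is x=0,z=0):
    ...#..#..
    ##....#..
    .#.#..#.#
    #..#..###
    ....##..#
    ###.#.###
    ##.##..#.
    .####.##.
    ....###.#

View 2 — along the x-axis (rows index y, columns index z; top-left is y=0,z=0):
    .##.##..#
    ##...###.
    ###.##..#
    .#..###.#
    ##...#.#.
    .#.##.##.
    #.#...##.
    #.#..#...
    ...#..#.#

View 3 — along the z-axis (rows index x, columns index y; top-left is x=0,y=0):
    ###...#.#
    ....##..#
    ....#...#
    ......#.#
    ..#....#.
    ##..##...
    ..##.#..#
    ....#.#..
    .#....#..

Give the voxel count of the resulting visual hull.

voxel count = 56

start: 9×9×9 = 729 voxels
step 1: project along y, AND mask (39/81) → |grid| = 351
step 2: project along x, AND mask (40/81) → |grid| = 171
step 3: project along z, AND mask (26/81) → |grid| = 56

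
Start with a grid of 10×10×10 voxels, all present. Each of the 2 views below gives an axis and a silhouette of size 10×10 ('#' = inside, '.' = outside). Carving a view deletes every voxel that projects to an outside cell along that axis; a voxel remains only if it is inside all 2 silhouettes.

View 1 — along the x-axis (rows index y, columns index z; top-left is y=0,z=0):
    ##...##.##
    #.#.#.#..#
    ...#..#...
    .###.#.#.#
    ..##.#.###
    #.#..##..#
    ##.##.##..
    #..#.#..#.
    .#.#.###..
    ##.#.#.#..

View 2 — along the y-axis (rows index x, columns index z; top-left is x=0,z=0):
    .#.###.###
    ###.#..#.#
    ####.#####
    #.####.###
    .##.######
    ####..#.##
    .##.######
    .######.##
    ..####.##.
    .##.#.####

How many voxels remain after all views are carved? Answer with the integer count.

355 voxels

initial block: 10^3 = 1000
after view 1 [x-axis, 50 of 100 cells solid] → remaining = 500
after view 2 [y-axis, 74 of 100 cells solid] → remaining = 355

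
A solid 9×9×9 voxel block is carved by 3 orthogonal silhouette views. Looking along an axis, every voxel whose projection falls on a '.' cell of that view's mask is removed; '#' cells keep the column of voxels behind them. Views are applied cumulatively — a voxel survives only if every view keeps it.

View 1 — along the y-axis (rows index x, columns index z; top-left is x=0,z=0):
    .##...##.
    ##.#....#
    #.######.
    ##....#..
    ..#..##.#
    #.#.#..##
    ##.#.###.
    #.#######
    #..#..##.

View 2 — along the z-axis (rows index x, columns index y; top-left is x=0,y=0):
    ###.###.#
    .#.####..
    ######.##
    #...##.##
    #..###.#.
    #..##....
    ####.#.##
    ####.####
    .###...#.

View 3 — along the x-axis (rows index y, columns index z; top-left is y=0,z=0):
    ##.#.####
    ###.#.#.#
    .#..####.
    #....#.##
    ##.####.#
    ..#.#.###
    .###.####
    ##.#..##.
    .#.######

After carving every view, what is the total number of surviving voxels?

179 voxels

initial block: 9^3 = 729
[1] y-view keeps 45 columns → grid now 405
[2] z-view keeps 52 columns → grid now 276
[3] x-view keeps 53 columns → grid now 179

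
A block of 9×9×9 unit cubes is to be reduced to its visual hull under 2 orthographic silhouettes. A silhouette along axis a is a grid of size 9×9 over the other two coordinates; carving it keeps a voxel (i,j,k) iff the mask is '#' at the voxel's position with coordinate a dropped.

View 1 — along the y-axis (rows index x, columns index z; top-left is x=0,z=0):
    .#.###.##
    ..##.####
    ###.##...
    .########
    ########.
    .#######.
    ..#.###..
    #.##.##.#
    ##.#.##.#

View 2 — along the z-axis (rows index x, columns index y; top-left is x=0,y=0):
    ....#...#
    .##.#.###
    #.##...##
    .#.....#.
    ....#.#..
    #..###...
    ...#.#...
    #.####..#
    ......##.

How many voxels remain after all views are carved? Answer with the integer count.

start: 9×9×9 = 729 voxels
after view 1 [y-axis, 56 of 81 cells solid] → remaining = 504
after view 2 [z-axis, 31 of 81 cells solid] → remaining = 189

189 voxels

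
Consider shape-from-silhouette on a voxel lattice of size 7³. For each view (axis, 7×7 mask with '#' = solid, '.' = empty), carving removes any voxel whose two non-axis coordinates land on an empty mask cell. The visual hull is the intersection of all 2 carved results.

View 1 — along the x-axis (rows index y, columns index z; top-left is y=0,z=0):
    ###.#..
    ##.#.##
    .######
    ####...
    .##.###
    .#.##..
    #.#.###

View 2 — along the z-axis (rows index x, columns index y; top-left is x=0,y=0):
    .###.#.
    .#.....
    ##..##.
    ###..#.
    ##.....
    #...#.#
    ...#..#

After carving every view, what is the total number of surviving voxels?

|visual hull| = 90

initial block: 7^3 = 343
V1 x: intersect with YZ mask (32 set) -- 224 left
V2 z: intersect with XY mask (20 set) -- 90 left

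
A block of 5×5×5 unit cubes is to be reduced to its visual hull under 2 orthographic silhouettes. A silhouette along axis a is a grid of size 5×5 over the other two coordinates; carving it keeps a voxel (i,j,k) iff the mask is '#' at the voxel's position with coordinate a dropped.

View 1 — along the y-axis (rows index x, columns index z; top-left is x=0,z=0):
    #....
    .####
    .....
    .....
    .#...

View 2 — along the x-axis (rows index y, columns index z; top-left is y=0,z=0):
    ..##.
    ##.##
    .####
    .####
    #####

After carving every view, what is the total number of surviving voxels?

initial block: 5^3 = 125
carve view 1 (along y, XZ-mask fill 6/25): 30 voxels remain
carve view 2 (along x, YZ-mask fill 19/25): 23 voxels remain

voxel count = 23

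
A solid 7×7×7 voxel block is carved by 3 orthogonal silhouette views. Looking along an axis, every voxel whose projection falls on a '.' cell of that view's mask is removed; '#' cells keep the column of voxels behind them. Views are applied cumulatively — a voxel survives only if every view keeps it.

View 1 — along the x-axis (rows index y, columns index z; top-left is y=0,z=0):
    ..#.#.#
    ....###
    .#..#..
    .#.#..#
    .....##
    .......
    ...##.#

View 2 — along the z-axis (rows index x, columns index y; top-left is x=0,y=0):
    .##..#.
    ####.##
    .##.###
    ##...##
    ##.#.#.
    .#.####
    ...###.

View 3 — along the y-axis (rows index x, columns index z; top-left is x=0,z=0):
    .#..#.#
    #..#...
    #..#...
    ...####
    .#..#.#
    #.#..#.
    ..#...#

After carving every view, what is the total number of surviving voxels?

start: 7×7×7 = 343 voxels
V1 x: intersect with YZ mask (16 set) -- 112 left
V2 z: intersect with XY mask (30 set) -- 63 left
V3 y: intersect with XZ mask (19 set) -- 25 left

voxel count = 25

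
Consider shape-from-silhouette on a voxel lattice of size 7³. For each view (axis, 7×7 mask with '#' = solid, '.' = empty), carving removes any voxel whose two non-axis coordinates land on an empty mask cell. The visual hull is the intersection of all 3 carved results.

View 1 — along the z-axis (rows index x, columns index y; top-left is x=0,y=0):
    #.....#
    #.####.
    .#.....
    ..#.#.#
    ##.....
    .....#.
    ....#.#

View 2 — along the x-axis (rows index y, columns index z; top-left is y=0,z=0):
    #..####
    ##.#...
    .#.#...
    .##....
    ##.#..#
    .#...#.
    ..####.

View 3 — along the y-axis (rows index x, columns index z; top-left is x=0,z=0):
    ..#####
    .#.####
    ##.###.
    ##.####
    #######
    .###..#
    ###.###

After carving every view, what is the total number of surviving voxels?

voxel count = 47

start: 7×7×7 = 343 voxels
carve view 1 (along z, XY-mask fill 16/49): 112 voxels remain
carve view 2 (along x, YZ-mask fill 22/49): 55 voxels remain
carve view 3 (along y, XZ-mask fill 38/49): 47 voxels remain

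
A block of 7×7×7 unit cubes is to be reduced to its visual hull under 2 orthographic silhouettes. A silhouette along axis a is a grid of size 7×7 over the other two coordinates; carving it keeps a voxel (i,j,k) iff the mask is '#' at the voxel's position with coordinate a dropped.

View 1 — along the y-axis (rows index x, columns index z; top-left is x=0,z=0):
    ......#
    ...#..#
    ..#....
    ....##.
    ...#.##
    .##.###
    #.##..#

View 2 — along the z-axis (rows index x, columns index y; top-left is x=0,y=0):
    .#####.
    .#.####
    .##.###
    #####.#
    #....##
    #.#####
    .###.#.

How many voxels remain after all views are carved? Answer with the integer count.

|visual hull| = 87

initial block: 7^3 = 343
  1. axis=1 (XZ plane), |mask|=18  ⇒  voxels=126
  2. axis=2 (XY plane), |mask|=34  ⇒  voxels=87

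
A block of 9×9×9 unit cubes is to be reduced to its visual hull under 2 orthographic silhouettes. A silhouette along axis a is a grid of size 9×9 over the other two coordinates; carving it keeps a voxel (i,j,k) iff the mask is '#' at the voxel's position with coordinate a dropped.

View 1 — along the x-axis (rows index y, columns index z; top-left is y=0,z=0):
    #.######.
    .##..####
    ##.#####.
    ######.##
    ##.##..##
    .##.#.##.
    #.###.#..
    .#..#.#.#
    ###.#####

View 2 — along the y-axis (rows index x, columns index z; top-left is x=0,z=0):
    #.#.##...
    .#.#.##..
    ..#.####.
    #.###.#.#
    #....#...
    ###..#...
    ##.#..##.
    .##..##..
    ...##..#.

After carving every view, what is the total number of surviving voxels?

full grid |V| = 729
after view 1 [x-axis, 56 of 81 cells solid] → remaining = 504
after view 2 [y-axis, 37 of 81 cells solid] → remaining = 231

remaining voxels: 231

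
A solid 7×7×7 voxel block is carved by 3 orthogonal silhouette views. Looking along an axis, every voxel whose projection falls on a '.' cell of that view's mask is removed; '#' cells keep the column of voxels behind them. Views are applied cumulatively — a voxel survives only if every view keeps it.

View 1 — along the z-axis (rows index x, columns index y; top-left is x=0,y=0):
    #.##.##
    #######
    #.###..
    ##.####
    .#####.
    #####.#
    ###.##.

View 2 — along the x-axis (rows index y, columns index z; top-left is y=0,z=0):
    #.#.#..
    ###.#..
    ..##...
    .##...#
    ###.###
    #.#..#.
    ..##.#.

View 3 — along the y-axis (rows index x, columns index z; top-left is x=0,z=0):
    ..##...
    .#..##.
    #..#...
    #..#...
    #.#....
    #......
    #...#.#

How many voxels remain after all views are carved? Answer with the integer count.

before carving: 343 voxels (7×7×7)
V1 z: intersect with XY mask (38 set) -- 266 left
V2 x: intersect with YZ mask (24 set) -- 131 left
V3 y: intersect with XZ mask (15 set) -- 43 left

|visual hull| = 43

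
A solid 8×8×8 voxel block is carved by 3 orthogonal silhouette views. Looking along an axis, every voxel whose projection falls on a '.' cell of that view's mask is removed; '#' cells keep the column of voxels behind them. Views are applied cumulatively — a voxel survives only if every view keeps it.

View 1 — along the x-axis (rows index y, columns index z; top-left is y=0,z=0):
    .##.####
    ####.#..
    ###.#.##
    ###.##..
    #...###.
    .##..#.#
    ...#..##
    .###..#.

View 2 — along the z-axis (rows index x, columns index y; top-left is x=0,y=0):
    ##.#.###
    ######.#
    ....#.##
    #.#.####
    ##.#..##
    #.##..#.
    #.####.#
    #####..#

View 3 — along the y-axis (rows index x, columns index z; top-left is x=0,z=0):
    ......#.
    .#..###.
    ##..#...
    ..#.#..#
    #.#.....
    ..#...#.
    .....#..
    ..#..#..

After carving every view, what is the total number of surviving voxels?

start: 8×8×8 = 512 voxels
V1 x: intersect with YZ mask (37 set) -- 296 left
V2 z: intersect with XY mask (43 set) -- 201 left
V3 y: intersect with XZ mask (18 set) -- 61 left

remaining voxels: 61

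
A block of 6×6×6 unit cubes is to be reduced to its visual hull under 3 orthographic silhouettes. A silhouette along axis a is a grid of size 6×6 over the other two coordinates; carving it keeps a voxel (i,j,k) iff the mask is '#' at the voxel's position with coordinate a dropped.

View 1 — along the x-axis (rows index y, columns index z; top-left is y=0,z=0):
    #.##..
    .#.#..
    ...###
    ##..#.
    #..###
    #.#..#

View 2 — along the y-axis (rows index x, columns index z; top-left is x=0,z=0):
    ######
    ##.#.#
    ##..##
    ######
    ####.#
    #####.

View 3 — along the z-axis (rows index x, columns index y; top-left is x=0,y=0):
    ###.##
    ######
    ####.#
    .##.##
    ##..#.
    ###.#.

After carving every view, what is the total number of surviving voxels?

initial block: 6^3 = 216
  1. axis=0 (YZ plane), |mask|=18  ⇒  voxels=108
  2. axis=1 (XZ plane), |mask|=30  ⇒  voxels=91
  3. axis=2 (XY plane), |mask|=27  ⇒  voxels=67

|visual hull| = 67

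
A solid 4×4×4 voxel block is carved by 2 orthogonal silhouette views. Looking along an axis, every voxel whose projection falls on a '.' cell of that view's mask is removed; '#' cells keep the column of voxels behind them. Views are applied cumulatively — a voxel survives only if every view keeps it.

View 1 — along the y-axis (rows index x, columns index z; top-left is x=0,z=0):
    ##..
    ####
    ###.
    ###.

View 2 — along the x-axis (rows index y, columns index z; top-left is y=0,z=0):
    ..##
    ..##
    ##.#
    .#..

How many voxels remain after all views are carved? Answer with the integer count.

initial block: 4^3 = 64
[1] y-view keeps 12 columns → grid now 48
[2] x-view keeps 8 columns → grid now 21

remaining voxels: 21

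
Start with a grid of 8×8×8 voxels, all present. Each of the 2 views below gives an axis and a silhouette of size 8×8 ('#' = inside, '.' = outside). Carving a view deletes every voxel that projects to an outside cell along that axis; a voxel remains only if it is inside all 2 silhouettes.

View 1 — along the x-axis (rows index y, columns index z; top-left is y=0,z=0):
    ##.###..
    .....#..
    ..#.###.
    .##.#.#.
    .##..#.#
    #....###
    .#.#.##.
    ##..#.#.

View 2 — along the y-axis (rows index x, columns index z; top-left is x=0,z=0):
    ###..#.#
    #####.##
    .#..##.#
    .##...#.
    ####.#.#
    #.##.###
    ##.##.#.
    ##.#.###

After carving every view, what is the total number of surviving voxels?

|visual hull| = 157

initial block: 8^3 = 512
carve view 1 (along x, YZ-mask fill 30/64): 240 voxels remain
carve view 2 (along y, XZ-mask fill 42/64): 157 voxels remain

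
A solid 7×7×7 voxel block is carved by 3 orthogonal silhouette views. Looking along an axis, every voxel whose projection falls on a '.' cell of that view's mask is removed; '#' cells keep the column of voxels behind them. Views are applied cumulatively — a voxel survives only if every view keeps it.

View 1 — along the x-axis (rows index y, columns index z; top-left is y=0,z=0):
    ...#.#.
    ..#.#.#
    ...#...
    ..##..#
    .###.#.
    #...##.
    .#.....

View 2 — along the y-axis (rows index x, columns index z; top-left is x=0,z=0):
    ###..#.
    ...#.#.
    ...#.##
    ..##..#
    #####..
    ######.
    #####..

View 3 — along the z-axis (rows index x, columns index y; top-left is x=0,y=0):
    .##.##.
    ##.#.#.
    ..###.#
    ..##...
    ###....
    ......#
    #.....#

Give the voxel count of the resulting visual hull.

remaining voxels: 26

before carving: 343 voxels (7×7×7)
  1. axis=0 (YZ plane), |mask|=17  ⇒  voxels=119
  2. axis=1 (XZ plane), |mask|=28  ⇒  voxels=73
  3. axis=2 (XY plane), |mask|=20  ⇒  voxels=26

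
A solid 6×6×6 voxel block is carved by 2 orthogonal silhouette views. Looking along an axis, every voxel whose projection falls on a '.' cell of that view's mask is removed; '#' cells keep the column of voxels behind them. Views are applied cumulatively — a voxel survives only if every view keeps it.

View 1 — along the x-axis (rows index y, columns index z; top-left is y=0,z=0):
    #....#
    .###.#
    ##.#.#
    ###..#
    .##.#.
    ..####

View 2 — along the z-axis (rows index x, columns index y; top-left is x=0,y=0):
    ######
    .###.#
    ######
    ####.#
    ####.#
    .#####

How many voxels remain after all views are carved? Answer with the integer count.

113 voxels

before carving: 216 voxels (6×6×6)
  1. axis=0 (YZ plane), |mask|=21  ⇒  voxels=126
  2. axis=2 (XY plane), |mask|=31  ⇒  voxels=113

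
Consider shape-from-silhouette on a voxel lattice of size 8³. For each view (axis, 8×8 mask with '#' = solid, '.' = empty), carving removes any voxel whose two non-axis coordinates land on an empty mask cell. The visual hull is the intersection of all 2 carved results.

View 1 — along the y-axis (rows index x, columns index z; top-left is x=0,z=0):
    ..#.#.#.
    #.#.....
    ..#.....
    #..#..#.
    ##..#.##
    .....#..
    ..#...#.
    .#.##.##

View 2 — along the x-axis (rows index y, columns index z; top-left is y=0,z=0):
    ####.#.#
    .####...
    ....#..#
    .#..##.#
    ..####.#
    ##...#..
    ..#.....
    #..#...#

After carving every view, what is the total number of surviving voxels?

start: 8×8×8 = 512 voxels
carve view 1 (along y, XZ-mask fill 22/64): 176 voxels remain
carve view 2 (along x, YZ-mask fill 28/64): 67 voxels remain

|visual hull| = 67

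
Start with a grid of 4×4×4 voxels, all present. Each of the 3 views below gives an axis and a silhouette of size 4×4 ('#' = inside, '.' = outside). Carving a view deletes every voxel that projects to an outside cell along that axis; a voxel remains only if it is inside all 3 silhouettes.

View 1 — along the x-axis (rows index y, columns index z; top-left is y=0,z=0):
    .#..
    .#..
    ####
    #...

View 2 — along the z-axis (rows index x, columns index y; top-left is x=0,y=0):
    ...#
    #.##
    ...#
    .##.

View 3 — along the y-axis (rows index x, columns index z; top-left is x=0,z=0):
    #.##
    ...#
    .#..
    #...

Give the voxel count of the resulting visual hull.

voxel count = 3

initial block: 4^3 = 64
carve view 1 (along x, YZ-mask fill 7/16): 28 voxels remain
carve view 2 (along z, XY-mask fill 7/16): 13 voxels remain
carve view 3 (along y, XZ-mask fill 6/16): 3 voxels remain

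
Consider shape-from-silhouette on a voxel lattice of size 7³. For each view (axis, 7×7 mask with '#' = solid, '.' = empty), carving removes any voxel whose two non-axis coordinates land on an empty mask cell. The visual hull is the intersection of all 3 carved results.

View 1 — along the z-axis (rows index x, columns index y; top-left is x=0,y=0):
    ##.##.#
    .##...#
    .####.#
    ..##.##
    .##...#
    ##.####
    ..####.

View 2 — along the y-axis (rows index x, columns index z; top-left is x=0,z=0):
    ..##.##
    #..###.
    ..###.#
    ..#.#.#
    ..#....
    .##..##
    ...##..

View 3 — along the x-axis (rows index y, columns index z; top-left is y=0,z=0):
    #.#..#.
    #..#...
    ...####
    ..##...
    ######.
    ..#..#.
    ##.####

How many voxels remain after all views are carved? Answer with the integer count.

remaining voxels: 54

before carving: 343 voxels (7×7×7)
V1 z: intersect with XY mask (30 set) -- 210 left
V2 y: intersect with XZ mask (22 set) -- 99 left
V3 x: intersect with YZ mask (25 set) -- 54 left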